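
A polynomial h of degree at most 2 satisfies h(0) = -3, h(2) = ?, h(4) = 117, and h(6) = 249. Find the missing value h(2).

On equispaced nodes a degree-2 polynomial has vanishing third forward difference, so
  - h(0) + 3·h(2) - 3·h(4) + h(6) = 0.
Substituting the known values and solving for h(2):
  3·h(2) = 99
  h(2) = 33.

33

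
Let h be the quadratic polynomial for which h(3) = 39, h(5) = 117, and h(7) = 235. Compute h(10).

Using the Lagrange interpolation formula with nodes 3, 5, 7:
  L_0(x) = (x - 5)(x - 7) / 8
  L_1(x) = (x - 3)(x - 7) / -4
  L_2(x) = (x - 3)(x - 5) / 8
Then h(x) = 39·L_0(x) + 117·L_1(x) + 235·L_2(x).
Expanding and collecting terms gives h(x) = 5x^2 - x - 3.
Evaluating at x = 10: h(10) = 487.

487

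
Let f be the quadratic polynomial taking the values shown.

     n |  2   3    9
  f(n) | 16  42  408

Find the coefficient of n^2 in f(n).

Write f(n) = an^2 + bn + c. Substituting each data point gives a linear system:
  4a + 2b + c = 16
  9a + 3b + c = 42
  81a + 9b + c = 408
Solving the system yields a = 5, b = 1, c = -6.
So f(n) = 5n^2 + n - 6.
The leading coefficient is 5.

5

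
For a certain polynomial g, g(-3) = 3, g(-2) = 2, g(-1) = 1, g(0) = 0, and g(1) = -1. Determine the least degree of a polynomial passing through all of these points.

1

Forward differences of the values at t = -3, -2, -1, 0, 1:
  g  : 3  2  1  0  -1
  Δ  : -1  -1  -1  -1
  Δ^2: 0  0  0
  Δ^3: 0  0
  Δ^4: 0
The first differences are constant (-1) and nonzero, while all higher differences vanish, so the minimal degree is 1.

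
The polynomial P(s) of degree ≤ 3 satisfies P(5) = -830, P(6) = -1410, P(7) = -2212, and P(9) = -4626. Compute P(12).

Using the Lagrange interpolation formula with nodes 5, 6, 7, 9:
  L_0(s) = (s - 6)(s - 7)(s - 9) / -8
  L_1(s) = (s - 5)(s - 7)(s - 9) / 3
  L_2(s) = (s - 5)(s - 6)(s - 9) / -4
  L_3(s) = (s - 5)(s - 6)(s - 7) / 24
Then P(s) = -830·L_0(s) - 1410·L_1(s) - 2212·L_2(s) - 4626·L_3(s).
Expanding and collecting terms gives P(s) = -6s^3 - 3s^2 - s.
Evaluating at s = 12: P(12) = -10812.

-10812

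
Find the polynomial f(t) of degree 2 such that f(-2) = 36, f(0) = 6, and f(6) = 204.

Using the Lagrange interpolation formula with nodes -2, 0, 6:
  L_0(t) = t(t - 6) / 16
  L_1(t) = (t + 2)(t - 6) / -12
  L_2(t) = (t + 2)t / 48
Then f(t) = 36·L_0(t) + 6·L_1(t) + 204·L_2(t).
Expanding and collecting terms gives f(t) = 6t^2 - 3t + 6.
Check: f(0) = 6. ✓

f(t) = 6t^2 - 3t + 6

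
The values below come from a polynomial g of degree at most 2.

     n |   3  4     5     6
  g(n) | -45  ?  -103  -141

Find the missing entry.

-71

On equispaced nodes a degree-2 polynomial has vanishing third forward difference, so
  - g(3) + 3·g(4) - 3·g(5) + g(6) = 0.
Substituting the known values and solving for g(4):
  3·g(4) = -213
  g(4) = -71.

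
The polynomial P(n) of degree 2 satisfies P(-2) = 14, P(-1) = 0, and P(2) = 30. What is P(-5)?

Using the Lagrange interpolation formula with nodes -2, -1, 2:
  L_0(n) = (n + 1)(n - 2) / 4
  L_1(n) = (n + 2)(n - 2) / -3
  L_2(n) = (n + 2)(n + 1) / 12
Then P(n) = 14·L_0(n) + 0·L_1(n) + 30·L_2(n).
Expanding and collecting terms gives P(n) = 6n² + 4n - 2.
Evaluating at n = -5: P(-5) = 128.

128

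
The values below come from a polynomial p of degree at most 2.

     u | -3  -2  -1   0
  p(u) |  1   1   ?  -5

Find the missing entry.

The 3 known points determine the degree-2 polynomial uniquely.
Write p(u) = au^2 + bu + c. Substituting each data point gives a linear system:
  9a - 3b + c = 1
  4a - 2b + c = 1
  c = -5
Solving the system yields a = -1, b = -5, c = -5.
So p(u) = -u^2 - 5u - 5.
Then p(-1) = -1.

-1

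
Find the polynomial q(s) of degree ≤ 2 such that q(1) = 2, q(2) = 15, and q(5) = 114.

q(s) = 5s^2 - 2s - 1

Write q(s) = as^2 + bs + c. Substituting each data point gives a linear system:
  a + b + c = 2
  4a + 2b + c = 15
  25a + 5b + c = 114
Solving the system yields a = 5, b = -2, c = -1.
So q(s) = 5s² - 2s - 1.
Check: q(1) = 2. ✓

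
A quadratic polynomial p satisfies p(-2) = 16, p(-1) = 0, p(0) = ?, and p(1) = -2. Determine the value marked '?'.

The 3 known points determine the degree-2 polynomial uniquely.
Write p(u) = au^2 + bu + c. Substituting each data point gives a linear system:
  4a - 2b + c = 16
  a - b + c = 0
  a + b + c = -2
Solving the system yields a = 5, b = -1, c = -6.
So p(u) = 5u^2 - u - 6.
Then p(0) = -6.

-6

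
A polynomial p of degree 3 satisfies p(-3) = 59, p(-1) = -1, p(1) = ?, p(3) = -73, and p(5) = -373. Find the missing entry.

3

The 4 known points determine the degree-3 polynomial uniquely.
Write p(x) = ax^3 + bx^2 + cx + d. Substituting each data point gives a linear system:
  -27a + 9b - 3c + d = 59
  -a + b - c + d = -1
  27a + 9b + 3c + d = -73
  125a + 25b + 5c + d = -373
Solving the system yields a = -3, b = -1, c = 5, d = 2.
So p(x) = -3x^3 - x^2 + 5x + 2.
Then p(1) = 3.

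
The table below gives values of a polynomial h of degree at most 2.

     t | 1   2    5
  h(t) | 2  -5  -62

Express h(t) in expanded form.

Using the Lagrange interpolation formula with nodes 1, 2, 5:
  L_0(t) = (t - 2)(t - 5) / 4
  L_1(t) = (t - 1)(t - 5) / -3
  L_2(t) = (t - 1)(t - 2) / 12
Then h(t) = 2·L_0(t) - 5·L_1(t) - 62·L_2(t).
Expanding and collecting terms gives h(t) = -3t^2 + 2t + 3.
Check: h(2) = -5. ✓

h(t) = -3t^2 + 2t + 3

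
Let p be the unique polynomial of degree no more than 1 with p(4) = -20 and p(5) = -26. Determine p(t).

Write p(t) = at + b. Substituting each data point gives a linear system:
  4a + b = -20
  5a + b = -26
Solving the system yields a = -6, b = 4.
So p(t) = -6t + 4.
Check: p(5) = -26. ✓

p(t) = -6t + 4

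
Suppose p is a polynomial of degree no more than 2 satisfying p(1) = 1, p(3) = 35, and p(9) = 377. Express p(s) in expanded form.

Using the Lagrange interpolation formula with nodes 1, 3, 9:
  L_0(s) = (s - 3)(s - 9) / 16
  L_1(s) = (s - 1)(s - 9) / -12
  L_2(s) = (s - 1)(s - 3) / 48
Then p(s) = 1·L_0(s) + 35·L_1(s) + 377·L_2(s).
Expanding and collecting terms gives p(s) = 5s^2 - 3s - 1.
Check: p(9) = 377. ✓

p(s) = 5s^2 - 3s - 1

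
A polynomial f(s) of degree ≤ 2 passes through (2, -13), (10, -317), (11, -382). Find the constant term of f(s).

3

Write f(s) = as^2 + bs + c. Substituting each data point gives a linear system:
  4a + 2b + c = -13
  100a + 10b + c = -317
  121a + 11b + c = -382
Solving the system yields a = -3, b = -2, c = 3.
So f(s) = -3s^2 - 2s + 3.
The constant term is 3.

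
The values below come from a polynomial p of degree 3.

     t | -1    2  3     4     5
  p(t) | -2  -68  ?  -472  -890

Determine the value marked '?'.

-210

The 4 known points determine the degree-3 polynomial uniquely.
Write p(t) = at^3 + bt^2 + ct + d. Substituting each data point gives a linear system:
  -a + b - c + d = -2
  8a + 4b + 2c + d = -68
  64a + 16b + 4c + d = -472
  125a + 25b + 5c + d = -890
Solving the system yields a = -6, b = -6, c = 2, d = 0.
So p(t) = -6t^3 - 6t^2 + 2t.
Then p(3) = -210.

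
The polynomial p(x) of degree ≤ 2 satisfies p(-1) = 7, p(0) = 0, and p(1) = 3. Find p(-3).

51

Using the Lagrange interpolation formula with nodes -1, 0, 1:
  L_0(x) = x(x - 1) / 2
  L_1(x) = (x + 1)(x - 1) / -1
  L_2(x) = (x + 1)x / 2
Then p(x) = 7·L_0(x) + 0·L_1(x) + 3·L_2(x).
Expanding and collecting terms gives p(x) = 5x^2 - 2x.
Evaluating at x = -3: p(-3) = 51.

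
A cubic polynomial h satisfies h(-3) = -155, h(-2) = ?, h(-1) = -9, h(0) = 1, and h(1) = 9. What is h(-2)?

On equispaced nodes a degree-3 polynomial has vanishing fourth forward difference, so
  h(-3) - 4·h(-2) + 6·h(-1) - 4·h(0) + h(1) = 0.
Substituting the known values and solving for h(-2):
  -4·h(-2) = 204
  h(-2) = -51.

-51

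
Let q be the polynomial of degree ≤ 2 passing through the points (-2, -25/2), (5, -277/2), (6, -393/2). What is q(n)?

q(n) = -5n^2 - 3n + 3/2

Using the Lagrange interpolation formula with nodes -2, 5, 6:
  L_0(n) = (n - 5)(n - 6) / 56
  L_1(n) = (n + 2)(n - 6) / -7
  L_2(n) = (n + 2)(n - 5) / 8
Then q(n) = -25/2·L_0(n) - 277/2·L_1(n) - 393/2·L_2(n).
Expanding and collecting terms gives q(n) = -5n² - 3n + 3/2.
Check: q(6) = -393/2. ✓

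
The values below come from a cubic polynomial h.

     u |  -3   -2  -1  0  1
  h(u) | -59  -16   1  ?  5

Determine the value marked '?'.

On equispaced nodes a degree-3 polynomial has vanishing fourth forward difference, so
  h(-3) - 4·h(-2) + 6·h(-1) - 4·h(0) + h(1) = 0.
Substituting the known values and solving for h(0):
  -4·h(0) = -16
  h(0) = 4.

4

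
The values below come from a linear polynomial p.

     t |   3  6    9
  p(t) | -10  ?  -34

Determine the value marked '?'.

On equispaced nodes a degree-1 polynomial has vanishing second forward difference, so
  p(3) - 2·p(6) + p(9) = 0.
Substituting the known values and solving for p(6):
  -2·p(6) = 44
  p(6) = -22.

-22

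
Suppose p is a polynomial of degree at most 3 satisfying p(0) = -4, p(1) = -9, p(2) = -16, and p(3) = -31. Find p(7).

Write p(t) = at^3 + bt^2 + ct + d. Substituting each data point gives a linear system:
  d = -4
  a + b + c + d = -9
  8a + 4b + 2c + d = -16
  27a + 9b + 3c + d = -31
Solving the system yields a = -1, b = 2, c = -6, d = -4.
So p(t) = -t^3 + 2t^2 - 6t - 4.
Then p(7) = -291.

-291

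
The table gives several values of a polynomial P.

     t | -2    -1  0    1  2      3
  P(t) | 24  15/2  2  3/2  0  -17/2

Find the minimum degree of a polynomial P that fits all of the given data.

Forward differences of the values at t = -2, -1, 0, 1, 2, 3:
  P  : 24  15/2  2  3/2  0  -17/2
  Δ  : -33/2  -11/2  -1/2  -3/2  -17/2
  Δ^2: 11  5  -1  -7
  Δ^3: -6  -6  -6
  Δ^4: 0  0
  Δ^5: 0
The third differences are constant (-6) and nonzero, while all higher differences vanish, so the minimal degree is 3.

3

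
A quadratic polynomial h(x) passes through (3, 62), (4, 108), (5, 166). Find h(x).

h(x) = 6x^2 + 4x - 4

Using the Lagrange interpolation formula with nodes 3, 4, 5:
  L_0(x) = (x - 4)(x - 5) / 2
  L_1(x) = (x - 3)(x - 5) / -1
  L_2(x) = (x - 3)(x - 4) / 2
Then h(x) = 62·L_0(x) + 108·L_1(x) + 166·L_2(x).
Expanding and collecting terms gives h(x) = 6x^2 + 4x - 4.
Check: h(3) = 62. ✓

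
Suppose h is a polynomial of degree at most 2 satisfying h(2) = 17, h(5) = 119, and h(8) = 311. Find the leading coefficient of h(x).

5

Write h(x) = ax^2 + bx + c. Substituting each data point gives a linear system:
  4a + 2b + c = 17
  25a + 5b + c = 119
  64a + 8b + c = 311
Solving the system yields a = 5, b = -1, c = -1.
So h(x) = 5x² - x - 1.
The leading coefficient is 5.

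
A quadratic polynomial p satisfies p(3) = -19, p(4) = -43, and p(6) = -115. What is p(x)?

Write p(x) = ax^2 + bx + c. Substituting each data point gives a linear system:
  9a + 3b + c = -19
  16a + 4b + c = -43
  36a + 6b + c = -115
Solving the system yields a = -4, b = 4, c = 5.
So p(x) = -4x^2 + 4x + 5.
Check: p(3) = -19. ✓

p(x) = -4x^2 + 4x + 5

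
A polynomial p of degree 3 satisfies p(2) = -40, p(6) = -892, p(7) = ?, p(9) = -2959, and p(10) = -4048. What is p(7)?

-1405

The 4 known points determine the degree-3 polynomial uniquely.
Write p(n) = an^3 + bn^2 + cn + d. Substituting each data point gives a linear system:
  8a + 4b + 2c + d = -40
  216a + 36b + 6c + d = -892
  729a + 81b + 9c + d = -2959
  1000a + 100b + 10c + d = -4048
Solving the system yields a = -4, b = 0, c = -5, d = 2.
So p(n) = -4n³ - 5n + 2.
Then p(7) = -1405.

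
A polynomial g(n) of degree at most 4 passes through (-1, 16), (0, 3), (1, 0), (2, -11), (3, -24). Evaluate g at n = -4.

655

Forward differences of the values at n = -1, 0, 1, 2, 3:
  g  : 16  3  0  -11  -24
  Δ  : -13  -3  -11  -13
  Δ^2: 10  -8  -2
  Δ^3: -18  6
  Δ^4: 24
The fourth differences are constant, confirming degree 4.
Interpolating (Newton forward form) and evaluating at n = -4 gives g(-4) = 655.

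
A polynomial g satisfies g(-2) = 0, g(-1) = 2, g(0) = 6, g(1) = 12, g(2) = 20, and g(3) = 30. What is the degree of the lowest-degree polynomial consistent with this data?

Forward differences of the values at s = -2, -1, 0, 1, 2, 3:
  g  : 0  2  6  12  20  30
  Δ  : 2  4  6  8  10
  Δ^2: 2  2  2  2
  Δ^3: 0  0  0
  Δ^4: 0  0
  Δ^5: 0
The second differences are constant (2) and nonzero, while all higher differences vanish, so the minimal degree is 2.

2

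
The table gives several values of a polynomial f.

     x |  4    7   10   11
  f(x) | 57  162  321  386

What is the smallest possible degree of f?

2

Divided differences on the nodes 4, 7, 10, 11:
  order 0: 57  162  321  386
  order 1: 35  53  65
  order 2: 3  3
  order 3: 0
The order-2 divided differences are all 3 (nonzero) and every higher order vanishes, so the data lies on a polynomial of degree exactly 2.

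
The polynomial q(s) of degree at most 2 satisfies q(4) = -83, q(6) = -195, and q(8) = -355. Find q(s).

Using the Lagrange interpolation formula with nodes 4, 6, 8:
  L_0(s) = (s - 6)(s - 8) / 8
  L_1(s) = (s - 4)(s - 8) / -4
  L_2(s) = (s - 4)(s - 6) / 8
Then q(s) = -83·L_0(s) - 195·L_1(s) - 355·L_2(s).
Expanding and collecting terms gives q(s) = -6s^2 + 4s - 3.
Check: q(4) = -83. ✓

q(s) = -6s^2 + 4s - 3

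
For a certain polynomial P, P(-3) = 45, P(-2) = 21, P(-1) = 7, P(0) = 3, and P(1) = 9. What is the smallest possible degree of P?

2

Forward differences of the values at t = -3, -2, -1, 0, 1:
  P  : 45  21  7  3  9
  Δ  : -24  -14  -4  6
  Δ^2: 10  10  10
  Δ^3: 0  0
  Δ^4: 0
The second differences are constant (10) and nonzero, while all higher differences vanish, so the minimal degree is 2.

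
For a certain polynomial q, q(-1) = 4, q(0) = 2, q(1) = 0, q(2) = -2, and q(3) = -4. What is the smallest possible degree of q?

Forward differences of the values at u = -1, 0, 1, 2, 3:
  q  : 4  2  0  -2  -4
  Δ  : -2  -2  -2  -2
  Δ^2: 0  0  0
  Δ^3: 0  0
  Δ^4: 0
The first differences are constant (-2) and nonzero, while all higher differences vanish, so the minimal degree is 1.

1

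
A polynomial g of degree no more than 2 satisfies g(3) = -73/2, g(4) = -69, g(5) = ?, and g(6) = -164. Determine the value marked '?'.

-223/2

On equispaced nodes a degree-2 polynomial has vanishing third forward difference, so
  - g(3) + 3·g(4) - 3·g(5) + g(6) = 0.
Substituting the known values and solving for g(5):
  -3·g(5) = 669/2
  g(5) = -223/2.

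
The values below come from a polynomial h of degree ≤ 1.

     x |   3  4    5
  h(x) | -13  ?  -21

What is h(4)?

The 2 known points determine the degree-1 polynomial uniquely.
Write h(x) = ax + b. Substituting each data point gives a linear system:
  3a + b = -13
  5a + b = -21
Solving the system yields a = -4, b = -1.
So h(x) = -4x - 1.
Then h(4) = -17.

-17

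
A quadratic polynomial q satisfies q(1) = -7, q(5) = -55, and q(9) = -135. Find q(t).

Write q(t) = at^2 + bt + c. Substituting each data point gives a linear system:
  a + b + c = -7
  25a + 5b + c = -55
  81a + 9b + c = -135
Solving the system yields a = -1, b = -6, c = 0.
So q(t) = -t² - 6t.
Check: q(1) = -7. ✓

q(t) = -t^2 - 6t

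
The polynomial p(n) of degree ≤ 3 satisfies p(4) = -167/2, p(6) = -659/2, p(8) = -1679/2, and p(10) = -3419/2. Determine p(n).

Using the Lagrange interpolation formula with nodes 4, 6, 8, 10:
  L_0(n) = (n - 6)(n - 8)(n - 10) / -48
  L_1(n) = (n - 4)(n - 8)(n - 10) / 16
  L_2(n) = (n - 4)(n - 6)(n - 10) / -16
  L_3(n) = (n - 4)(n - 6)(n - 8) / 48
Then p(n) = -167/2·L_0(n) - 659/2·L_1(n) - 1679/2·L_2(n) - 3419/2·L_3(n).
Expanding and collecting terms gives p(n) = -2n³ + 3n² - n + 1/2.
Check: p(6) = -659/2. ✓

p(n) = -2n^3 + 3n^2 - n + 1/2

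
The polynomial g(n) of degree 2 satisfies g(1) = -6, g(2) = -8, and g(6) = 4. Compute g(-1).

Write g(n) = an^2 + bn + c. Substituting each data point gives a linear system:
  a + b + c = -6
  4a + 2b + c = -8
  36a + 6b + c = 4
Solving the system yields a = 1, b = -5, c = -2.
So g(n) = n^2 - 5n - 2.
Then g(-1) = 4.

4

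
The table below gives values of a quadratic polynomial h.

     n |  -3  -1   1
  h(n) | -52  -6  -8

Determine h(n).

Write h(n) = an^2 + bn + c. Substituting each data point gives a linear system:
  9a - 3b + c = -52
  a - b + c = -6
  a + b + c = -8
Solving the system yields a = -6, b = -1, c = -1.
So h(n) = -6n^2 - n - 1.
Check: h(1) = -8. ✓

h(n) = -6n^2 - n - 1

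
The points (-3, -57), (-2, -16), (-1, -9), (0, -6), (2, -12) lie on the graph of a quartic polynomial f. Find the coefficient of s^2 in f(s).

Write f(s) = as^4 + bs^3 + cs^2 + ds + e. Substituting each data point gives a linear system:
  81a - 27b + 9c - 3d + e = -57
  16a - 8b + 4c - 2d + e = -16
  a - b + c - d + e = -9
  e = -6
  16a + 8b + 4c + 2d + e = -12
Solving the system yields a = -1, b = -1, c = 2, d = 5, e = -6.
So f(s) = -s⁴ - s³ + 2s² + 5s - 6.
The coefficient of s^2 is 2.

2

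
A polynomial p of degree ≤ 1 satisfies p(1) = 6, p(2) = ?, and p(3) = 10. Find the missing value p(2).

The 2 known points determine the degree-1 polynomial uniquely.
Write p(u) = au + b. Substituting each data point gives a linear system:
  a + b = 6
  3a + b = 10
Solving the system yields a = 2, b = 4.
So p(u) = 2u + 4.
Then p(2) = 8.

8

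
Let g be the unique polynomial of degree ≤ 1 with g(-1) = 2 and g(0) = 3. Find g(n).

Write g(n) = an + b. Substituting each data point gives a linear system:
  -a + b = 2
  b = 3
Solving the system yields a = 1, b = 3.
So g(n) = n + 3.
Check: g(-1) = 2. ✓

g(n) = n + 3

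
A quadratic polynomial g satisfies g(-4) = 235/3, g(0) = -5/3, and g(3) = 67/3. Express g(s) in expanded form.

g(s) = 4s^2 - 4s - 5/3

Write g(s) = as^2 + bs + c. Substituting each data point gives a linear system:
  16a - 4b + c = 235/3
  c = -5/3
  9a + 3b + c = 67/3
Solving the system yields a = 4, b = -4, c = -5/3.
So g(s) = 4s^2 - 4s - 5/3.
Check: g(3) = 67/3. ✓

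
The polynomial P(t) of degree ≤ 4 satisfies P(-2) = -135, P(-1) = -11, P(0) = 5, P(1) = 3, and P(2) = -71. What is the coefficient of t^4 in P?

Write P(t) = at^4 + bt^3 + ct^2 + dt + e. Substituting each data point gives a linear system:
  16a - 8b + 4c - 2d + e = -135
  a - b + c - d + e = -11
  e = 5
  a + b + c + d + e = 3
  16a + 8b + 4c + 2d + e = -71
Solving the system yields a = -6, b = 3, c = -3, d = 4, e = 5.
So P(t) = -6t⁴ + 3t³ - 3t² + 4t + 5.
The leading coefficient is -6.

-6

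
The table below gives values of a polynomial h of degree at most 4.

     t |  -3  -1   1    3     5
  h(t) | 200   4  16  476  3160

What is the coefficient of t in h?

1

Write h(t) = at^4 + bt^3 + ct^2 + dt + e. Substituting each data point gives a linear system:
  81a - 27b + 9c - 3d + e = 200
  a - b + c - d + e = 4
  a + b + c + d + e = 16
  81a + 27b + 9c + 3d + e = 476
  625a + 125b + 25c + 5d + e = 3160
Solving the system yields a = 4, b = 5, c = 1, d = 1, e = 5.
So h(t) = 4t^4 + 5t^3 + t^2 + t + 5.
The coefficient of t is 1.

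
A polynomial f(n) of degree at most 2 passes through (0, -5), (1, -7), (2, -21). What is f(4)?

-85

Using the Lagrange interpolation formula with nodes 0, 1, 2:
  L_0(n) = (n - 1)(n - 2) / 2
  L_1(n) = n(n - 2) / -1
  L_2(n) = n(n - 1) / 2
Then f(n) = -5·L_0(n) - 7·L_1(n) - 21·L_2(n).
Expanding and collecting terms gives f(n) = -6n^2 + 4n - 5.
Evaluating at n = 4: f(4) = -85.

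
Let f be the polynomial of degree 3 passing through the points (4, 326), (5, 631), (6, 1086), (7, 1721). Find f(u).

f(u) = 5u^3 + 6

Write f(u) = au^3 + bu^2 + cu + d. Substituting each data point gives a linear system:
  64a + 16b + 4c + d = 326
  125a + 25b + 5c + d = 631
  216a + 36b + 6c + d = 1086
  343a + 49b + 7c + d = 1721
Solving the system yields a = 5, b = 0, c = 0, d = 6.
So f(u) = 5u^3 + 6.
Check: f(4) = 326. ✓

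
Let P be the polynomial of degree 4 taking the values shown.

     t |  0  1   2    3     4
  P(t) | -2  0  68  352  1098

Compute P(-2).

72

Using the Lagrange interpolation formula with nodes 0, 1, 2, 3, 4:
  L_0(t) = (t - 1)(t - 2)(t - 3)(t - 4) / 24
  L_1(t) = t(t - 2)(t - 3)(t - 4) / -6
  L_2(t) = t(t - 1)(t - 3)(t - 4) / 4
  L_3(t) = t(t - 1)(t - 2)(t - 4) / -6
  L_4(t) = t(t - 1)(t - 2)(t - 3) / 24
Then P(t) = -2·L_0(t) + 0·L_1(t) + 68·L_2(t) + 352·L_3(t) + 1098·L_4(t).
Expanding and collecting terms gives P(t) = 4t^4 + t^3 + 2t^2 - 5t - 2.
Evaluating at t = -2: P(-2) = 72.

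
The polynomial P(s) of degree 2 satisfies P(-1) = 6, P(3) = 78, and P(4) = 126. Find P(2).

Using the Lagrange interpolation formula with nodes -1, 3, 4:
  L_0(s) = (s - 3)(s - 4) / 20
  L_1(s) = (s + 1)(s - 4) / -4
  L_2(s) = (s + 1)(s - 3) / 5
Then P(s) = 6·L_0(s) + 78·L_1(s) + 126·L_2(s).
Expanding and collecting terms gives P(s) = 6s^2 + 6s + 6.
Evaluating at s = 2: P(2) = 42.

42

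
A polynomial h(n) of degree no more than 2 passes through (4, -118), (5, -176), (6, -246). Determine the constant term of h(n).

Write h(n) = an^2 + bn + c. Substituting each data point gives a linear system:
  16a + 4b + c = -118
  25a + 5b + c = -176
  36a + 6b + c = -246
Solving the system yields a = -6, b = -4, c = -6.
So h(n) = -6n^2 - 4n - 6.
The constant term is -6.

-6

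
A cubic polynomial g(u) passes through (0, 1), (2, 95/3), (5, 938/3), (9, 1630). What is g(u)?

Write g(u) = au^3 + bu^2 + cu + d. Substituting each data point gives a linear system:
  d = 1
  8a + 4b + 2c + d = 95/3
  125a + 25b + 5c + d = 938/3
  729a + 81b + 9c + d = 1630
Solving the system yields a = 2, b = 5/3, c = 4, d = 1.
So g(u) = 2u^3 + (5/3)u^2 + 4u + 1.
Check: g(0) = 1. ✓

g(u) = 2u^3 + (5/3)u^2 + 4u + 1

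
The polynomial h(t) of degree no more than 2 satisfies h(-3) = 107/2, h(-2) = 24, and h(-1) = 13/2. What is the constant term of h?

Write h(t) = at^2 + bt + c. Substituting each data point gives a linear system:
  9a - 3b + c = 107/2
  4a - 2b + c = 24
  a - b + c = 13/2
Solving the system yields a = 6, b = 1/2, c = 1.
So h(t) = 6t² + (1/2)t + 1.
The constant term is 1.

1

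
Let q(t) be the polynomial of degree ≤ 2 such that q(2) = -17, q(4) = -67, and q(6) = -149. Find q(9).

-332

Write q(t) = at^2 + bt + c. Substituting each data point gives a linear system:
  4a + 2b + c = -17
  16a + 4b + c = -67
  36a + 6b + c = -149
Solving the system yields a = -4, b = -1, c = 1.
So q(t) = -4t^2 - t + 1.
Then q(9) = -332.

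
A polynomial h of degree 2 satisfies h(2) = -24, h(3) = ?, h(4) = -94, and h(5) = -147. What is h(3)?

-53

The 3 known points determine the degree-2 polynomial uniquely.
Write h(t) = at^2 + bt + c. Substituting each data point gives a linear system:
  4a + 2b + c = -24
  16a + 4b + c = -94
  25a + 5b + c = -147
Solving the system yields a = -6, b = 1, c = -2.
So h(t) = -6t^2 + t - 2.
Then h(3) = -53.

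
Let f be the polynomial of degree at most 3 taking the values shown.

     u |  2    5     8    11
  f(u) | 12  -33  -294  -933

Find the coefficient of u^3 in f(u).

-1

Write f(u) = au^3 + bu^2 + cu + d. Substituting each data point gives a linear system:
  8a + 4b + 2c + d = 12
  125a + 25b + 5c + d = -33
  512a + 64b + 8c + d = -294
  1331a + 121b + 11c + d = -933
Solving the system yields a = -1, b = 3, c = 3, d = 2.
So f(u) = -u^3 + 3u^2 + 3u + 2.
The leading coefficient is -1.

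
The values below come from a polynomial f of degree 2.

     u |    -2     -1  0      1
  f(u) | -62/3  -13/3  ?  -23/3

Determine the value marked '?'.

0

The 3 known points determine the degree-2 polynomial uniquely.
Write f(u) = au^2 + bu + c. Substituting each data point gives a linear system:
  4a - 2b + c = -62/3
  a - b + c = -13/3
  a + b + c = -23/3
Solving the system yields a = -6, b = -5/3, c = 0.
So f(u) = -6u^2 - (5/3)u.
Then f(0) = 0.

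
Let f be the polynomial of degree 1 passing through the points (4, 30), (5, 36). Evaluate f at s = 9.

Using the Lagrange interpolation formula with nodes 4, 5:
  L_0(s) = (s - 5) / -1
  L_1(s) = (s - 4) / 1
Then f(s) = 30·L_0(s) + 36·L_1(s).
Expanding and collecting terms gives f(s) = 6s + 6.
Evaluating at s = 9: f(9) = 60.

60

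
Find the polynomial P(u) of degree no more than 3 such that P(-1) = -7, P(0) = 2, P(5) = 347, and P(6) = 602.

Using the Lagrange interpolation formula with nodes -1, 0, 5, 6:
  L_0(u) = u(u - 5)(u - 6) / -42
  L_1(u) = (u + 1)(u - 5)(u - 6) / 30
  L_2(u) = (u + 1)u(u - 6) / -30
  L_3(u) = (u + 1)u(u - 5) / 42
Then P(u) = -7·L_0(u) + 2·L_1(u) + 347·L_2(u) + 602·L_3(u).
Expanding and collecting terms gives P(u) = 3u^3 - 2u^2 + 4u + 2.
Check: P(-1) = -7. ✓

P(u) = 3u^3 - 2u^2 + 4u + 2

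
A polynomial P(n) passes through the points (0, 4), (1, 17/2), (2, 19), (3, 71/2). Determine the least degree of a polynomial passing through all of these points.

Forward differences of the values at n = 0, 1, 2, 3:
  P  : 4  17/2  19  71/2
  Δ  : 9/2  21/2  33/2
  Δ^2: 6  6
  Δ^3: 0
The second differences are constant (6) and nonzero, while all higher differences vanish, so the minimal degree is 2.

2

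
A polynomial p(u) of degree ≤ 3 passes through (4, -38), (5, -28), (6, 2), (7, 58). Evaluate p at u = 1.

Using the Lagrange interpolation formula with nodes 4, 5, 6, 7:
  L_0(u) = (u - 5)(u - 6)(u - 7) / -6
  L_1(u) = (u - 4)(u - 6)(u - 7) / 2
  L_2(u) = (u - 4)(u - 5)(u - 7) / -2
  L_3(u) = (u - 4)(u - 5)(u - 6) / 6
Then p(u) = -38·L_0(u) - 28·L_1(u) + 2·L_2(u) + 58·L_3(u).
Expanding and collecting terms gives p(u) = u^3 - 5u^2 - 6u + 2.
Evaluating at u = 1: p(1) = -8.

-8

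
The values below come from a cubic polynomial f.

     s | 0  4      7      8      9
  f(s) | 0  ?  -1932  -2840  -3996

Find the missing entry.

-396

The 4 known points determine the degree-3 polynomial uniquely.
Write f(s) = as^3 + bs^2 + cs + d. Substituting each data point gives a linear system:
  d = 0
  343a + 49b + 7c + d = -1932
  512a + 64b + 8c + d = -2840
  729a + 81b + 9c + d = -3996
Solving the system yields a = -5, b = -4, c = -3, d = 0.
So f(s) = -5s³ - 4s² - 3s.
Then f(4) = -396.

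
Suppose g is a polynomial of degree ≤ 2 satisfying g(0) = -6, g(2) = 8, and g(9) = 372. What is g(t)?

Write g(t) = at^2 + bt + c. Substituting each data point gives a linear system:
  c = -6
  4a + 2b + c = 8
  81a + 9b + c = 372
Solving the system yields a = 5, b = -3, c = -6.
So g(t) = 5t^2 - 3t - 6.
Check: g(2) = 8. ✓

g(t) = 5t^2 - 3t - 6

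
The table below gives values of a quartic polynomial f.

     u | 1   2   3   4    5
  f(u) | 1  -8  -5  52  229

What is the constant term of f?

Write f(u) = au^4 + bu^3 + cu^2 + du + e. Substituting each data point gives a linear system:
  a + b + c + d + e = 1
  16a + 8b + 4c + 2d + e = -8
  81a + 27b + 9c + 3d + e = -5
  256a + 64b + 16c + 4d + e = 52
  625a + 125b + 25c + 5d + e = 229
Solving the system yields a = 1, b = -3, c = -1, d = 0, e = 4.
So f(u) = u⁴ - 3u³ - u² + 4.
The constant term is 4.

4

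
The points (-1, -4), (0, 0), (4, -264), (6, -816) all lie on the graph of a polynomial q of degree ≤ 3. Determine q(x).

Write q(x) = ax^3 + bx^2 + cx + d. Substituting each data point gives a linear system:
  -a + b - c + d = -4
  d = 0
  64a + 16b + 4c + d = -264
  216a + 36b + 6c + d = -816
Solving the system yields a = -3, b = -5, c = 2, d = 0.
So q(x) = -3x^3 - 5x^2 + 2x.
Check: q(6) = -816. ✓

q(x) = -3x^3 - 5x^2 + 2x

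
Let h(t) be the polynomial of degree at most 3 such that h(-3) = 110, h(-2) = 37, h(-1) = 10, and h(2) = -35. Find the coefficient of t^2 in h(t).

Write h(t) = at^3 + bt^2 + ct + d. Substituting each data point gives a linear system:
  -27a + 9b - 3c + d = 110
  -8a + 4b - 2c + d = 37
  -a + b - c + d = 10
  8a + 4b + 2c + d = -35
Solving the system yields a = -4, b = -1, c = -2, d = 5.
So h(t) = -4t³ - t² - 2t + 5.
The coefficient of t^2 is -1.

-1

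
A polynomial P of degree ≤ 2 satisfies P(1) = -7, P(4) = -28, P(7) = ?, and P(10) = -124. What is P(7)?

The 3 known points determine the degree-2 polynomial uniquely.
Write P(s) = as^2 + bs + c. Substituting each data point gives a linear system:
  a + b + c = -7
  16a + 4b + c = -28
  100a + 10b + c = -124
Solving the system yields a = -1, b = -2, c = -4.
So P(s) = -s^2 - 2s - 4.
Then P(7) = -67.

-67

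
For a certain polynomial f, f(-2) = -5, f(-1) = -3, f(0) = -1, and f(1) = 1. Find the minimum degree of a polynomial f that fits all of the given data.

Forward differences of the values at u = -2, -1, 0, 1:
  f  : -5  -3  -1  1
  Δ  : 2  2  2
  Δ^2: 0  0
  Δ^3: 0
The first differences are constant (2) and nonzero, while all higher differences vanish, so the minimal degree is 1.

1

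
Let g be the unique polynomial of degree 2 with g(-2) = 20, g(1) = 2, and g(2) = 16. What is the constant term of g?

-2

Write g(x) = ax^2 + bx + c. Substituting each data point gives a linear system:
  4a - 2b + c = 20
  a + b + c = 2
  4a + 2b + c = 16
Solving the system yields a = 5, b = -1, c = -2.
So g(x) = 5x² - x - 2.
The constant term is -2.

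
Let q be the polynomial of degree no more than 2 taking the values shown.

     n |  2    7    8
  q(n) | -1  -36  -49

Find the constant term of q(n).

Write q(n) = an^2 + bn + c. Substituting each data point gives a linear system:
  4a + 2b + c = -1
  49a + 7b + c = -36
  64a + 8b + c = -49
Solving the system yields a = -1, b = 2, c = -1.
So q(n) = -n^2 + 2n - 1.
The constant term is -1.

-1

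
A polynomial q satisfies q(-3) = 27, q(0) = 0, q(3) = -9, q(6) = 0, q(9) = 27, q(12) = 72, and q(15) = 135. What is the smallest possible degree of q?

2

Forward differences of the values at x = -3, 0, 3, 6, 9, 12, 15:
  q  : 27  0  -9  0  27  72  135
  Δ  : -27  -9  9  27  45  63
  Δ^2: 18  18  18  18  18
  Δ^3: 0  0  0  0
  Δ^4: 0  0  0
  Δ^5: 0  0
  Δ^6: 0
The second differences are constant (18) and nonzero, while all higher differences vanish, so the minimal degree is 2.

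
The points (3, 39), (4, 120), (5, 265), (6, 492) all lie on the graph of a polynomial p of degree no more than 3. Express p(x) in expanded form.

Using the Lagrange interpolation formula with nodes 3, 4, 5, 6:
  L_0(x) = (x - 4)(x - 5)(x - 6) / -6
  L_1(x) = (x - 3)(x - 5)(x - 6) / 2
  L_2(x) = (x - 3)(x - 4)(x - 6) / -2
  L_3(x) = (x - 3)(x - 4)(x - 5) / 6
Then p(x) = 39·L_0(x) + 120·L_1(x) + 265·L_2(x) + 492·L_3(x).
Expanding and collecting terms gives p(x) = 3x^3 - 4x^2 - 2x.
Check: p(3) = 39. ✓

p(x) = 3x^3 - 4x^2 - 2x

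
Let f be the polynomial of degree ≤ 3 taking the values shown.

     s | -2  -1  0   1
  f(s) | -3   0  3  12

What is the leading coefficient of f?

1

Write f(s) = as^3 + bs^2 + cs + d. Substituting each data point gives a linear system:
  -8a + 4b - 2c + d = -3
  -a + b - c + d = 0
  d = 3
  a + b + c + d = 12
Solving the system yields a = 1, b = 3, c = 5, d = 3.
So f(s) = s^3 + 3s^2 + 5s + 3.
The leading coefficient is 1.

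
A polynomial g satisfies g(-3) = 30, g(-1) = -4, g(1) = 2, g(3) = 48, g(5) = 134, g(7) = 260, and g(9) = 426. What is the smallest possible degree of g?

Forward differences of the values at t = -3, -1, 1, 3, 5, 7, 9:
  g  : 30  -4  2  48  134  260  426
  Δ  : -34  6  46  86  126  166
  Δ^2: 40  40  40  40  40
  Δ^3: 0  0  0  0
  Δ^4: 0  0  0
  Δ^5: 0  0
  Δ^6: 0
The second differences are constant (40) and nonzero, while all higher differences vanish, so the minimal degree is 2.

2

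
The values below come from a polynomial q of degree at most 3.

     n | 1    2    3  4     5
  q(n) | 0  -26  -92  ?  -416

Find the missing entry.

-216

On equispaced nodes a degree-3 polynomial has vanishing fourth forward difference, so
  q(1) - 4·q(2) + 6·q(3) - 4·q(4) + q(5) = 0.
Substituting the known values and solving for q(4):
  -4·q(4) = 864
  q(4) = -216.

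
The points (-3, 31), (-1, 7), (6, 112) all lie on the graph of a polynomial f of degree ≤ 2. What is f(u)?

f(u) = 3u^2 + 4

Write f(u) = au^2 + bu + c. Substituting each data point gives a linear system:
  9a - 3b + c = 31
  a - b + c = 7
  36a + 6b + c = 112
Solving the system yields a = 3, b = 0, c = 4.
So f(u) = 3u² + 4.
Check: f(6) = 112. ✓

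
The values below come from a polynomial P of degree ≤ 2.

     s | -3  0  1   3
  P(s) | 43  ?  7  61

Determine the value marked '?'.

The 3 known points determine the degree-2 polynomial uniquely.
Write P(s) = as^2 + bs + c. Substituting each data point gives a linear system:
  9a - 3b + c = 43
  a + b + c = 7
  9a + 3b + c = 61
Solving the system yields a = 6, b = 3, c = -2.
So P(s) = 6s^2 + 3s - 2.
Then P(0) = -2.

-2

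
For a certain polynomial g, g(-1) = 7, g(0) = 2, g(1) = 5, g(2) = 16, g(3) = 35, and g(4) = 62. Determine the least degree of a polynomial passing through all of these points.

2

Forward differences of the values at t = -1, 0, 1, 2, 3, 4:
  g  : 7  2  5  16  35  62
  Δ  : -5  3  11  19  27
  Δ^2: 8  8  8  8
  Δ^3: 0  0  0
  Δ^4: 0  0
  Δ^5: 0
The second differences are constant (8) and nonzero, while all higher differences vanish, so the minimal degree is 2.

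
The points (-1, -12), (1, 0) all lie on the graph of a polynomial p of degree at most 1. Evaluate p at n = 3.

Write p(n) = an + b. Substituting each data point gives a linear system:
  -a + b = -12
  a + b = 0
Solving the system yields a = 6, b = -6.
So p(n) = 6n - 6.
Then p(3) = 12.

12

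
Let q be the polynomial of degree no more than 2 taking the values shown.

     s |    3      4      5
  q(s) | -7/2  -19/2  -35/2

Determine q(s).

q(s) = -s^2 + s + 5/2

Write q(s) = as^2 + bs + c. Substituting each data point gives a linear system:
  9a + 3b + c = -7/2
  16a + 4b + c = -19/2
  25a + 5b + c = -35/2
Solving the system yields a = -1, b = 1, c = 5/2.
So q(s) = -s^2 + s + 5/2.
Check: q(5) = -35/2. ✓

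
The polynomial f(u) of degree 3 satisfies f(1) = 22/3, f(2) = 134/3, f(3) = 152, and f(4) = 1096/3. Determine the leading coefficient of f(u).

6

Write f(u) = au^3 + bu^2 + cu + d. Substituting each data point gives a linear system:
  a + b + c + d = 22/3
  8a + 4b + 2c + d = 134/3
  27a + 9b + 3c + d = 152
  64a + 16b + 4c + d = 1096/3
Solving the system yields a = 6, b = -1, c = -5/3, d = 4.
So f(u) = 6u³ - u² - (5/3)u + 4.
The leading coefficient is 6.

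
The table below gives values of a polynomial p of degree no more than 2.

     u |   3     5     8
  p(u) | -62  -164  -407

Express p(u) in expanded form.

p(u) = -6u^2 - 3u + 1

Write p(u) = au^2 + bu + c. Substituting each data point gives a linear system:
  9a + 3b + c = -62
  25a + 5b + c = -164
  64a + 8b + c = -407
Solving the system yields a = -6, b = -3, c = 1.
So p(u) = -6u² - 3u + 1.
Check: p(8) = -407. ✓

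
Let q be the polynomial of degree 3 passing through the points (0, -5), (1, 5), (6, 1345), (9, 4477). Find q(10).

Using the Lagrange interpolation formula with nodes 0, 1, 6, 9:
  L_0(x) = (x - 1)(x - 6)(x - 9) / -54
  L_1(x) = x(x - 6)(x - 9) / 40
  L_2(x) = x(x - 1)(x - 9) / -90
  L_3(x) = x(x - 1)(x - 6) / 216
Then q(x) = -5·L_0(x) + 5·L_1(x) + 1345·L_2(x) + 4477·L_3(x).
Expanding and collecting terms gives q(x) = 6x³ + x² + 3x - 5.
Evaluating at x = 10: q(10) = 6125.

6125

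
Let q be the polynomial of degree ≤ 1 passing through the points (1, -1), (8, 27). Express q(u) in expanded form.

Write q(u) = au + b. Substituting each data point gives a linear system:
  a + b = -1
  8a + b = 27
Solving the system yields a = 4, b = -5.
So q(u) = 4u - 5.
Check: q(1) = -1. ✓

q(u) = 4u - 5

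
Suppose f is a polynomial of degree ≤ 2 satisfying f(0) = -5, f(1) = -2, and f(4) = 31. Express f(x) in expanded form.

f(x) = 2x^2 + x - 5

Write f(x) = ax^2 + bx + c. Substituting each data point gives a linear system:
  c = -5
  a + b + c = -2
  16a + 4b + c = 31
Solving the system yields a = 2, b = 1, c = -5.
So f(x) = 2x² + x - 5.
Check: f(0) = -5. ✓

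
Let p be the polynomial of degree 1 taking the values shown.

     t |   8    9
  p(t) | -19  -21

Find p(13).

-29

Using the Lagrange interpolation formula with nodes 8, 9:
  L_0(t) = (t - 9) / -1
  L_1(t) = (t - 8) / 1
Then p(t) = -19·L_0(t) - 21·L_1(t).
Expanding and collecting terms gives p(t) = -2t - 3.
Evaluating at t = 13: p(13) = -29.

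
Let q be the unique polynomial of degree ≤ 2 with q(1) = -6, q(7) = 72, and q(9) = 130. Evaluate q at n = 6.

Write q(n) = an^2 + bn + c. Substituting each data point gives a linear system:
  a + b + c = -6
  49a + 7b + c = 72
  81a + 9b + c = 130
Solving the system yields a = 2, b = -3, c = -5.
So q(n) = 2n^2 - 3n - 5.
Then q(6) = 49.

49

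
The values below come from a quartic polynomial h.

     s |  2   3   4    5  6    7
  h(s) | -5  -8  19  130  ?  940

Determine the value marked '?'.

The 5 known points determine the degree-4 polynomial uniquely.
Write h(s) = as^4 + bs^3 + cs^2 + ds + e. Substituting each data point gives a linear system:
  16a + 8b + 4c + 2d + e = -5
  81a + 27b + 9c + 3d + e = -8
  256a + 64b + 16c + 4d + e = 19
  625a + 125b + 25c + 5d + e = 130
  2401a + 343b + 49c + 7d + e = 940
Solving the system yields a = 1, b = -5, c = 5, d = 2, e = -5.
So h(s) = s⁴ - 5s³ + 5s² + 2s - 5.
Then h(6) = 403.

403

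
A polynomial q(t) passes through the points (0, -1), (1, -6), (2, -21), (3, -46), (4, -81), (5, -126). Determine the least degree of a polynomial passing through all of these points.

2

Forward differences of the values at t = 0, 1, 2, 3, 4, 5:
  q  : -1  -6  -21  -46  -81  -126
  Δ  : -5  -15  -25  -35  -45
  Δ^2: -10  -10  -10  -10
  Δ^3: 0  0  0
  Δ^4: 0  0
  Δ^5: 0
The second differences are constant (-10) and nonzero, while all higher differences vanish, so the minimal degree is 2.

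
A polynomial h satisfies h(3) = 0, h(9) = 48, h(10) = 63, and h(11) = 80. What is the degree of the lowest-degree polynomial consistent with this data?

2

Divided differences on the nodes 3, 9, 10, 11:
  order 0: 0  48  63  80
  order 1: 8  15  17
  order 2: 1  1
  order 3: 0
The order-2 divided differences are all 1 (nonzero) and every higher order vanishes, so the data lies on a polynomial of degree exactly 2.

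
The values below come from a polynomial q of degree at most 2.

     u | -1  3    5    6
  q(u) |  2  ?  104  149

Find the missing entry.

38

The 3 known points determine the degree-2 polynomial uniquely.
Write q(u) = au^2 + bu + c. Substituting each data point gives a linear system:
  a - b + c = 2
  25a + 5b + c = 104
  36a + 6b + c = 149
Solving the system yields a = 4, b = 1, c = -1.
So q(u) = 4u² + u - 1.
Then q(3) = 38.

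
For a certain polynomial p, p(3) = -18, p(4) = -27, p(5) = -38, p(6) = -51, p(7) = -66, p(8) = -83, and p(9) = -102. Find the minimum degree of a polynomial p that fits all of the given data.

Forward differences of the values at x = 3, 4, 5, 6, 7, 8, 9:
  p  : -18  -27  -38  -51  -66  -83  -102
  Δ  : -9  -11  -13  -15  -17  -19
  Δ^2: -2  -2  -2  -2  -2
  Δ^3: 0  0  0  0
  Δ^4: 0  0  0
  Δ^5: 0  0
  Δ^6: 0
The second differences are constant (-2) and nonzero, while all higher differences vanish, so the minimal degree is 2.

2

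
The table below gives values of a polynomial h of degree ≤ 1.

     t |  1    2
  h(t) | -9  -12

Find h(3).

-15

Using the Lagrange interpolation formula with nodes 1, 2:
  L_0(t) = (t - 2) / -1
  L_1(t) = (t - 1) / 1
Then h(t) = -9·L_0(t) - 12·L_1(t).
Expanding and collecting terms gives h(t) = -3t - 6.
Evaluating at t = 3: h(3) = -15.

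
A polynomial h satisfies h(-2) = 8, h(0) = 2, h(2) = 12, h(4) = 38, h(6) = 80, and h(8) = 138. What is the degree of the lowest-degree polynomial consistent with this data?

2

Forward differences of the values at u = -2, 0, 2, 4, 6, 8:
  h  : 8  2  12  38  80  138
  Δ  : -6  10  26  42  58
  Δ^2: 16  16  16  16
  Δ^3: 0  0  0
  Δ^4: 0  0
  Δ^5: 0
The second differences are constant (16) and nonzero, while all higher differences vanish, so the minimal degree is 2.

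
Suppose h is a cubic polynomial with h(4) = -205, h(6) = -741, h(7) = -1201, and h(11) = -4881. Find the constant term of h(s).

Write h(s) = as^3 + bs^2 + cs + d. Substituting each data point gives a linear system:
  64a + 16b + 4c + d = -205
  216a + 36b + 6c + d = -741
  343a + 49b + 7c + d = -1201
  1331a + 121b + 11c + d = -4881
Solving the system yields a = -4, b = 4, c = -4, d = 3.
So h(s) = -4s³ + 4s² - 4s + 3.
The constant term is 3.

3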